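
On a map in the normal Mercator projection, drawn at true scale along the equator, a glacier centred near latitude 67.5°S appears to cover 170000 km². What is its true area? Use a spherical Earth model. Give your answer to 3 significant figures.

24900 km²

The Mercator projection is conformal; its linear scale factor is the same in every direction and equals sec φ = 1/cos φ.
Areal scale = k² = sec²φ = 1/cos²(67.5°) = 1/0.3827² = 6.828.
True area = apparent / (areal scale) = 170000 / 6.828 ≈ 24900 km².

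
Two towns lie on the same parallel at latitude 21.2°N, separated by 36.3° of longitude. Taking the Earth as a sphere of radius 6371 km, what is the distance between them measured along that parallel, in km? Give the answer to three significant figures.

3760 km

Arc length along a parallel = R cos φ · Δλ (with Δλ in radians).
= 6371 × cos 21.2° × (36.3° × π/180) = 6371 × 0.9323 × 0.6336 ≈ 3760 km.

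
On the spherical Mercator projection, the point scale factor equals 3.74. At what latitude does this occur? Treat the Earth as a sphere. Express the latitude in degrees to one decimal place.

Mercator scale is k = sec φ = 1/cos φ.
1/cos φ = 3.74  ⇒  cos φ = 0.2674  ⇒  φ = arccos(0.2674) ≈ 74.5°.

74.5°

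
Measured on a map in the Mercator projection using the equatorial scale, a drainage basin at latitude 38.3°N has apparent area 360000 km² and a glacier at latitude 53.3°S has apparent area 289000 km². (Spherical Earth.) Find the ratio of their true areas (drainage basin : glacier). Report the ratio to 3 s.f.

2.15

On Mercator the areal scale is sec²φ, so true area = apparent × cos²φ.
True area of drainage basin: 360000 × cos²(38.3°) = 360000 × 0.6159 = 221700 km².
True area of glacier: 289000 × cos²(53.3°) = 289000 × 0.3572 = 103200 km².
Ratio = 221700 / 103200 ≈ 2.15.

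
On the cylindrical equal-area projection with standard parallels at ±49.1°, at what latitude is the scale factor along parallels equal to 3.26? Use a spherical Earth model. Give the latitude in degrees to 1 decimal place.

78.4°

For cylindrical equal-area with standard parallel φ₀, h = cos φ / cos φ₀ and k = cos φ₀ / cos φ, so h·k = 1.
k = cos φ₀ / cos φ = 3.26  ⇒  cos φ = cos 49.1° / 3.26 = 0.2008.
φ = arccos(0.2008) ≈ 78.4°.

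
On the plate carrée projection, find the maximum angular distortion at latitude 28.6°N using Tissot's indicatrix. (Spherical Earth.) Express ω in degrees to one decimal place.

7.5°

In the plate carrée (x = Rλ, y = Rφ), meridians are true-scale (h = 1) and parallels are stretched by k = sec φ.
At 28.6°: h = 1.000, k = 1.139; principal scales a = 1.139, b = 1.000.
sin(ω/2) = (a − b)/(a + b) = 0.1390/2.139 = 0.06497, so ω = 2 arcsin(0.06497) ≈ 7.5°.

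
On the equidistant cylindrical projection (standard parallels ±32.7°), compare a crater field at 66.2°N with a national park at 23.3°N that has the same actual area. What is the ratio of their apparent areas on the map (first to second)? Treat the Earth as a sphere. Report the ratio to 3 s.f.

In the equirectangular projection with standard parallel φ₀ = 32.7° (x = Rλ cos φ₀, y = Rφ), meridians are true-scale (h = 1) and the parallel scale is k = cos φ₀ / cos φ.
Areal scale at 66.2°: h·k = 1.000 × 2.085 = 2.085.
Areal scale at 23.3°: h·k = 1.000 × 0.9162 = 0.9162.
Ratio = 2.085/0.9162 ≈ 2.28.

2.28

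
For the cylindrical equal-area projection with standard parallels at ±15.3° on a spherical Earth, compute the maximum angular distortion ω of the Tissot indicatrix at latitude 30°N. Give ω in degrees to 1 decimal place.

A cylindrical equal-area projection with standard parallel φ₀ has meridian scale h = cos φ / cos φ₀ and parallel scale k = cos φ₀ / cos φ (so areas are preserved, h·k = 1).
At 30°: h = 0.8978, k = 1.114; principal scales a = 1.114, b = 0.8978.
sin(ω/2) = (a − b)/(a + b) = 0.2159/2.012 = 0.1073, so ω = 2 arcsin(0.1073) ≈ 12.3°.

12.3°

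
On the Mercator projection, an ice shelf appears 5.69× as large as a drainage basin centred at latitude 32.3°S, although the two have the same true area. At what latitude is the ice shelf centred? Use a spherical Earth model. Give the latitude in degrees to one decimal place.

On Mercator, (apparent₁)/(apparent₂) = sec²φ₁ / sec²φ₂ when true areas are equal.
cos²φ₂ / cos²φ₁ = 5.69  ⇒  cos φ₁ = cos 32.3° / √5.69 = 0.8453/2.385 = 0.3544.
φ₁ = arccos(0.3544) ≈ 69.2°.

69.2°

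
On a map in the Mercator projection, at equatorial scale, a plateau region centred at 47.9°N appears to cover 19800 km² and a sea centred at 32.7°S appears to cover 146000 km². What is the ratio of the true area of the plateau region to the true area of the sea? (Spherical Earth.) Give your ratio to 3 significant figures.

On Mercator the areal scale is sec²φ, so true area = apparent × cos²φ.
True area of plateau region: 19800 × cos²(47.9°) = 19800 × 0.4495 = 8900 km².
True area of sea: 146000 × cos²(32.7°) = 146000 × 0.7081 = 103400 km².
Ratio = 8900 / 103400 ≈ 0.0861.

0.0861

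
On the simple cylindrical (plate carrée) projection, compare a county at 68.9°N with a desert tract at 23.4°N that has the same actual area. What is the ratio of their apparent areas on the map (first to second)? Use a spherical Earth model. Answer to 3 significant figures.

2.55

In the plate carrée (x = Rλ, y = Rφ), meridians are true-scale (h = 1) and parallels are stretched by k = sec φ.
Areal scale at 68.9°: h·k = 1.000 × 2.778 = 2.778.
Areal scale at 23.4°: h·k = 1.000 × 1.090 = 1.090.
Ratio = 2.778/1.090 ≈ 2.55.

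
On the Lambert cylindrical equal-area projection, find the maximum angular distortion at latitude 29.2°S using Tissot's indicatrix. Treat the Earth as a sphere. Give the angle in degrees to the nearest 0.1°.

15.5°

The Lambert cylindrical equal-area projection is the cylindrical equal-area projection with its standard parallel at the equator (φ₀ = 0). Cylindrical equal-area (φ₀ = 0°): h = cos φ / cos 0° along meridians, k = cos 0° / cos φ along parallels; h·k = 1.
At 29.2°: h = 0.8729, k = 1.146; principal scales a = 1.146, b = 0.8729.
sin(ω/2) = (a − b)/(a + b) = 0.2727/2.018 = 0.1351, so ω = 2 arcsin(0.1351) ≈ 15.5°.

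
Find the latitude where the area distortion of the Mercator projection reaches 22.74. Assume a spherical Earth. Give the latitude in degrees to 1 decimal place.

Mercator areal scale is sec²φ.
sec²φ = 22.74  ⇒  cos²φ = 0.04398  ⇒  cos φ = 0.2097.
φ = arccos(0.2097) ≈ 77.9°.

77.9°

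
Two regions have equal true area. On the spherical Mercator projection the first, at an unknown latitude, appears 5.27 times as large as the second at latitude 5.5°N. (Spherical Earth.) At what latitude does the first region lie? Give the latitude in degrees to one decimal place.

64.3°

Mercator areal scale is sec²φ, so apparent-area ratio = sec²φ₁ / sec²φ₂ = cos²φ₂ / cos²φ₁.
cos²φ₂ / cos²φ₁ = 5.27  ⇒  cos φ₁ = cos 5.5° / √5.27 = 0.9954/2.296 = 0.4336.
φ₁ = arccos(0.4336) ≈ 64.3°.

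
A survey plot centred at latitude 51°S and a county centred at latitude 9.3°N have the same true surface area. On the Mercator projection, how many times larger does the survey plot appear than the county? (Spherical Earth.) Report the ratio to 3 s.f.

On Mercator, area is exaggerated by sec²φ = 1/cos²φ.
At 51°: sec²(51°) = 1/0.6293² = 2.525.
At 9.3°: sec²(9.3°) = 1/0.9869² = 1.027.
Ratio = 2.525/1.027 = cos²(9.3°)/cos²(51°) ≈ 2.46.

2.46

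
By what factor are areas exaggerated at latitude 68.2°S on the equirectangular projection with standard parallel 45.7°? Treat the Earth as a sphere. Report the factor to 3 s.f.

1.88

With standard parallel φ₀ = 45.7°, the equirectangular projection gives x = Rλ cos φ₀, y = Rφ, so h = 1 and k = cos 45.7° / cos φ.
Areal scale = h·k = 1 × cos φ₀ / cos φ; at 68.2°, h = 1.000, k = 1.881, so h·k = 1.881.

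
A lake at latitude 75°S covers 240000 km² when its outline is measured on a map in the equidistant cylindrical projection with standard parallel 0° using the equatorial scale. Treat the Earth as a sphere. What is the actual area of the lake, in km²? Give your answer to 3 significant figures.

In the plate carrée (x = Rλ, y = Rφ), meridians are true-scale (h = 1) and parallels are stretched by k = sec φ.
Areal scale = h·k = 1 × sec φ; at 75°, h = 1.000, k = 3.864, so h·k = 3.864.
True area = apparent / (areal scale) = 240000 / 3.864 ≈ 62100 km².

62100 km²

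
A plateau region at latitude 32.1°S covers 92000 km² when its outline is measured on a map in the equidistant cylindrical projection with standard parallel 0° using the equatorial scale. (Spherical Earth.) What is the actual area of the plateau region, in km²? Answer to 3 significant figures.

77900 km²

In the plate carrée (x = Rλ, y = Rφ), meridians are true-scale (h = 1) and parallels are stretched by k = sec φ.
Areal scale = h·k = 1 × sec φ; at 32.1°, h = 1.000, k = 1.180, so h·k = 1.180.
True area = apparent / (areal scale) = 92000 / 1.180 ≈ 77900 km².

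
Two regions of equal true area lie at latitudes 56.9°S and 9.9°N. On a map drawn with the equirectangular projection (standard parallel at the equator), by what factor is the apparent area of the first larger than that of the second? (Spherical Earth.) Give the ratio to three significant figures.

1.80

In the plate carrée (x = Rλ, y = Rφ), meridians are true-scale (h = 1) and parallels are stretched by k = sec φ.
Areal scale at 56.9°: h·k = 1.000 × 1.831 = 1.831.
Areal scale at 9.9°: h·k = 1.000 × 1.015 = 1.015.
Ratio = 1.831/1.015 ≈ 1.80.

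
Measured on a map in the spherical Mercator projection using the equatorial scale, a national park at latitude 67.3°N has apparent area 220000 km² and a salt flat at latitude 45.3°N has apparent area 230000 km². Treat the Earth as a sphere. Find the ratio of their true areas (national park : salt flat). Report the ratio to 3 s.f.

On Mercator the areal scale is sec²φ, so true area = apparent × cos²φ.
True area of national park: 220000 × cos²(67.3°) = 220000 × 0.1489 = 32760 km².
True area of salt flat: 230000 × cos²(45.3°) = 230000 × 0.4948 = 113800 km².
Ratio = 32760 / 113800 ≈ 0.288.

0.288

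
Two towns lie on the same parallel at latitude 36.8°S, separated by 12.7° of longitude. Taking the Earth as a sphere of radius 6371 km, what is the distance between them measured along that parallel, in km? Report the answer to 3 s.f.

Arc length along a parallel = R cos φ · Δλ (with Δλ in radians).
= 6371 × cos 36.8° × (12.7° × π/180) = 6371 × 0.8007 × 0.2217 ≈ 1130 km.

1130 km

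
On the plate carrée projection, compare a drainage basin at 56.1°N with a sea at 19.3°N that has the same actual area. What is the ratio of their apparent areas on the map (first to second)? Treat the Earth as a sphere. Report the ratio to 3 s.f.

For the equirectangular projection with φ₀ = 0 (plate carrée), h = 1 along meridians and k = sec φ along parallels.
Areal scale at 56.1°: h·k = 1.000 × 1.793 = 1.793.
Areal scale at 19.3°: h·k = 1.000 × 1.060 = 1.060.
Ratio = 1.793/1.060 ≈ 1.69.

1.69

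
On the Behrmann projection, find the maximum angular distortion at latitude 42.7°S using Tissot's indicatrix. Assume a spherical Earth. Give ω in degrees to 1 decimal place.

18.7°

Behrmann is a cylindrical equal-area projection with standard parallels at ±30°. For cylindrical equal-area with standard parallel φ₀, h = cos φ / cos φ₀ and k = cos φ₀ / cos φ, so h·k = 1.
At 42.7°: h = 0.8486, k = 1.178; principal scales a = 1.178, b = 0.8486.
sin(ω/2) = (a − b)/(a + b) = 0.3298/2.027 = 0.1627, so ω = 2 arcsin(0.1627) ≈ 18.7°.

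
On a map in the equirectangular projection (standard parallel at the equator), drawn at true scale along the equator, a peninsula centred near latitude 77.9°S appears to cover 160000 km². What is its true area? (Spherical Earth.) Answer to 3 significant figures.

33500 km²

In the plate carrée (x = Rλ, y = Rφ), meridians are true-scale (h = 1) and parallels are stretched by k = sec φ.
Areal scale = h·k = 1 × sec φ; at 77.9°, h = 1.000, k = 4.771, so h·k = 4.771.
True area = apparent / (areal scale) = 160000 / 4.771 ≈ 33500 km².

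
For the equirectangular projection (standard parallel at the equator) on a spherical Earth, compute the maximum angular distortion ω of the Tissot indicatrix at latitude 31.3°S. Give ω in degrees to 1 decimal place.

Plate carrée maps x = Rλ, y = Rφ. The meridian scale is h = 1 and the parallel scale is k = 1/cos φ = sec φ.
At 31.3°: h = 1.000, k = 1.170; principal scales a = 1.170, b = 1.000.
sin(ω/2) = (a − b)/(a + b) = 0.1703/2.170 = 0.07848, so ω = 2 arcsin(0.07848) ≈ 9.0°.

9.0°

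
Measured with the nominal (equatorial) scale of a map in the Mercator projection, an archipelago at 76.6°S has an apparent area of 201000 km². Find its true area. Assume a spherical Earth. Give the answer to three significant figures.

Mercator is conformal, so the point scale is isotropic: h = k = sec φ = 1/cos φ.
Areal scale = k² = sec²φ = 1/cos²(76.6°) = 1/0.2317² = 18.62.
True area = apparent / (areal scale) = 201000 / 18.62 ≈ 10800 km².

10800 km²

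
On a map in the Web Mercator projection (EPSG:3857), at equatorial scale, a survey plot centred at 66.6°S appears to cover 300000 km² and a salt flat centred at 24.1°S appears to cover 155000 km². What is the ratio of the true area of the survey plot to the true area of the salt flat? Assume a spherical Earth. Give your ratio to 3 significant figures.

0.366

On Mercator the areal scale is sec²φ, so true area = apparent × cos²φ.
True area of survey plot: 300000 × cos²(66.6°) = 300000 × 0.1577 = 47320 km².
True area of salt flat: 155000 × cos²(24.1°) = 155000 × 0.8333 = 129200 km².
Ratio = 47320 / 129200 ≈ 0.366.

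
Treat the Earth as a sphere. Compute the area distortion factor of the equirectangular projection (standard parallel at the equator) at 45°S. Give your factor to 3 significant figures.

1.41

In the plate carrée (x = Rλ, y = Rφ), meridians are true-scale (h = 1) and parallels are stretched by k = sec φ.
Areal scale = h·k = 1 × sec φ; at 45°, h = 1.000, k = 1.414, so h·k = 1.414.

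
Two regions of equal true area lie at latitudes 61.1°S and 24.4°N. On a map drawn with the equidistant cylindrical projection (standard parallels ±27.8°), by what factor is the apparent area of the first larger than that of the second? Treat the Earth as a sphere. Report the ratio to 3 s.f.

1.88

The equidistant cylindrical projection with φ₀ = 27.8° has h = 1 (meridians true) and k = cos φ₀ / cos φ along parallels.
Areal scale at 61.1°: h·k = 1.000 × 1.830 = 1.830.
Areal scale at 24.4°: h·k = 1.000 × 0.9713 = 0.9713.
Ratio = 1.830/0.9713 ≈ 1.88.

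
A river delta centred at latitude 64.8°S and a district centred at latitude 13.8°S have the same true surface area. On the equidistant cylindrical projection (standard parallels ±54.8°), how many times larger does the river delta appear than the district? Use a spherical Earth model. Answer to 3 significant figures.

2.28

The equidistant cylindrical projection with φ₀ = 54.8° has h = 1 (meridians true) and k = cos φ₀ / cos φ along parallels.
Areal scale at 64.8°: h·k = 1.000 × 1.354 = 1.354.
Areal scale at 13.8°: h·k = 1.000 × 0.5936 = 0.5936.
Ratio = 1.354/0.5936 ≈ 2.28.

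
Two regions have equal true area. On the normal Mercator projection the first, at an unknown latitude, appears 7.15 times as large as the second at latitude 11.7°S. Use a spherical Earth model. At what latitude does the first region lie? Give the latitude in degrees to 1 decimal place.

For equal true areas on Mercator, apparent areas scale as sec²φ, so the ratio is cos²φ₂ / cos²φ₁.
cos²φ₂ / cos²φ₁ = 7.15  ⇒  cos φ₁ = cos 11.7° / √7.15 = 0.9792/2.674 = 0.3662.
φ₁ = arccos(0.3662) ≈ 68.5°.

68.5°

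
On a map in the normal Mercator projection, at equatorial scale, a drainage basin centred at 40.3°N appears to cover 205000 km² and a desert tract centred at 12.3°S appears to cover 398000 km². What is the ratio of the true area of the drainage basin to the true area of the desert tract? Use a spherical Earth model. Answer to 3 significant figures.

Since Mercator area scale is 1/cos²φ, the true area equals the apparent area multiplied by cos²φ.
True area of drainage basin: 205000 × cos²(40.3°) = 205000 × 0.5817 = 119200 km².
True area of desert tract: 398000 × cos²(12.3°) = 398000 × 0.9546 = 379900 km².
Ratio = 119200 / 379900 ≈ 0.314.

0.314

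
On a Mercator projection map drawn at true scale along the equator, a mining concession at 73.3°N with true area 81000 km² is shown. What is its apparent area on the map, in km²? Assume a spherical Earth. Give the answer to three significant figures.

For Mercator, h = k = sec φ (a conformal cylindrical projection has a single point scale, 1/cos φ).
Areal scale = k² = sec²φ = 1/cos²(73.3°) = 1/0.2874² = 12.11.
Apparent area = 81000 × 12.11 ≈ 981000 km².

981000 km²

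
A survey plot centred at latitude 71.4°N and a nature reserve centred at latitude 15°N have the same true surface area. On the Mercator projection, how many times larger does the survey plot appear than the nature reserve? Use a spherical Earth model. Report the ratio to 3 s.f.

9.17

Mercator is conformal with k = sec φ, so areal scale = k² = sec²φ.
At 71.4°: sec²(71.4°) = 1/0.3190² = 9.829.
At 15°: sec²(15°) = 1/0.9659² = 1.072.
Ratio = 9.829/1.072 = cos²(15°)/cos²(71.4°) ≈ 9.17.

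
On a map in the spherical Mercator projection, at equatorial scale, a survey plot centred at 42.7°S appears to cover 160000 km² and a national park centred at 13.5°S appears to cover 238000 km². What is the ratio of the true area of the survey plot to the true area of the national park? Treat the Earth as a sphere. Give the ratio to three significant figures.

Since Mercator area scale is 1/cos²φ, the true area equals the apparent area multiplied by cos²φ.
True area of survey plot: 160000 × cos²(42.7°) = 160000 × 0.5401 = 86420 km².
True area of national park: 238000 × cos²(13.5°) = 238000 × 0.9455 = 225000 km².
Ratio = 86420 / 225000 ≈ 0.384.

0.384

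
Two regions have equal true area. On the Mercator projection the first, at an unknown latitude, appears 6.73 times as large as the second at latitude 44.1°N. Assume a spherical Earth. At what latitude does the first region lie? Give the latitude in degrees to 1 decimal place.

73.9°

On Mercator, (apparent₁)/(apparent₂) = sec²φ₁ / sec²φ₂ when true areas are equal.
cos²φ₂ / cos²φ₁ = 6.73  ⇒  cos φ₁ = cos 44.1° / √6.73 = 0.7181/2.594 = 0.2768.
φ₁ = arccos(0.2768) ≈ 73.9°.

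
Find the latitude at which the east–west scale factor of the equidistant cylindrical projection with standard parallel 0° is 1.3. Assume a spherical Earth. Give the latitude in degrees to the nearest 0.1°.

39.7°

Plate carrée: h = 1, k = sec φ along parallels.
sec φ = 1.3  ⇒  cos φ = 0.7692  ⇒  φ ≈ 39.7°.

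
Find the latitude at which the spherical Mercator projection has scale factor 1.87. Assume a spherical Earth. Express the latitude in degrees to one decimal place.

57.7°

Mercator scale is k = sec φ = 1/cos φ.
1/cos φ = 1.87  ⇒  cos φ = 0.5348  ⇒  φ = arccos(0.5348) ≈ 57.7°.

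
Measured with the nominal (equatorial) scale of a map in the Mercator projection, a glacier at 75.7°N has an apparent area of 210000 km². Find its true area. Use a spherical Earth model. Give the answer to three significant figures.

12800 km²

For Mercator, h = k = sec φ (a conformal cylindrical projection has a single point scale, 1/cos φ).
Areal scale = k² = sec²φ = 1/cos²(75.7°) = 1/0.2470² = 16.39.
True area = apparent / (areal scale) = 210000 / 16.39 ≈ 12800 km².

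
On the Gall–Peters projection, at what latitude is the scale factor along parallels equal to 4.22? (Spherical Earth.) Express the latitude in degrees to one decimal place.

The Gall–Peters projection is cylindrical equal-area with φ₀ = 45°. Cylindrical equal-area (φ₀ = 45°): h = cos φ / cos 45° along meridians, k = cos 45° / cos φ along parallels; h·k = 1.
k = cos φ₀ / cos φ = 4.22  ⇒  cos φ = cos 45° / 4.22 = 0.1676.
φ = arccos(0.1676) ≈ 80.4°.

80.4°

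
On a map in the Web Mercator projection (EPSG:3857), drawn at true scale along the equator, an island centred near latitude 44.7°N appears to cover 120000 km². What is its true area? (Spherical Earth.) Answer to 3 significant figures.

60600 km²

Mercator is conformal, so the point scale is isotropic: h = k = sec φ = 1/cos φ.
Areal scale = k² = sec²φ = 1/cos²(44.7°) = 1/0.7108² = 1.979.
True area = apparent / (areal scale) = 120000 / 1.979 ≈ 60600 km².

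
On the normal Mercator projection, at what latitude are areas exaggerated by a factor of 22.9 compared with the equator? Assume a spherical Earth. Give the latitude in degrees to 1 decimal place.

77.9°

Mercator areal scale is sec²φ.
sec²φ = 22.9  ⇒  cos²φ = 0.04367  ⇒  cos φ = 0.2090.
φ = arccos(0.2090) ≈ 77.9°.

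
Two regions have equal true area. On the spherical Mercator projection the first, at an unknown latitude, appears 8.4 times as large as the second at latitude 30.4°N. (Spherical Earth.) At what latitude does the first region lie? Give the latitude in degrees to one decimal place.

On Mercator, (apparent₁)/(apparent₂) = sec²φ₁ / sec²φ₂ when true areas are equal.
cos²φ₂ / cos²φ₁ = 8.4  ⇒  cos φ₁ = cos 30.4° / √8.4 = 0.8625/2.898 = 0.2976.
φ₁ = arccos(0.2976) ≈ 72.7°.

72.7°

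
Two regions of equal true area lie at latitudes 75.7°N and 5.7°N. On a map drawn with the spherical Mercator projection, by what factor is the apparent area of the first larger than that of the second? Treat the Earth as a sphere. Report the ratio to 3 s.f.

On Mercator, area is exaggerated by sec²φ = 1/cos²φ.
At 75.7°: sec²(75.7°) = 1/0.2470² = 16.39.
At 5.7°: sec²(5.7°) = 1/0.9951² = 1.010.
Ratio = 16.39/1.010 = cos²(5.7°)/cos²(75.7°) ≈ 16.2.

16.2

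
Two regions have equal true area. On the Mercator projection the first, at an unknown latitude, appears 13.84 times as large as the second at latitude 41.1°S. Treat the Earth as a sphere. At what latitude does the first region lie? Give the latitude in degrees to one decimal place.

78.3°

On Mercator, (apparent₁)/(apparent₂) = sec²φ₁ / sec²φ₂ when true areas are equal.
cos²φ₂ / cos²φ₁ = 13.84  ⇒  cos φ₁ = cos 41.1° / √13.84 = 0.7536/3.720 = 0.2026.
φ₁ = arccos(0.2026) ≈ 78.3°.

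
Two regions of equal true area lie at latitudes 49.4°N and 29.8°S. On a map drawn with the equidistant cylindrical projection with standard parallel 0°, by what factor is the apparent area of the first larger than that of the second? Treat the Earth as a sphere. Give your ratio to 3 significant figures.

In the plate carrée (x = Rλ, y = Rφ), meridians are true-scale (h = 1) and parallels are stretched by k = sec φ.
Areal scale at 49.4°: h·k = 1.000 × 1.537 = 1.537.
Areal scale at 29.8°: h·k = 1.000 × 1.152 = 1.152.
Ratio = 1.537/1.152 ≈ 1.33.

1.33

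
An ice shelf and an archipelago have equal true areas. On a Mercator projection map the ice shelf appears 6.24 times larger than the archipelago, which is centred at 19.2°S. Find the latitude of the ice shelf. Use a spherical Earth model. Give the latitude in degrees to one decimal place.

For equal true areas on Mercator, apparent areas scale as sec²φ, so the ratio is cos²φ₂ / cos²φ₁.
cos²φ₂ / cos²φ₁ = 6.24  ⇒  cos φ₁ = cos 19.2° / √6.24 = 0.9444/2.498 = 0.3781.
φ₁ = arccos(0.3781) ≈ 67.8°.

67.8°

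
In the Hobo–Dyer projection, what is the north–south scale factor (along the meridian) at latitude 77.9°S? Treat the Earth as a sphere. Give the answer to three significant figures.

Hobo–Dyer is a cylindrical equal-area projection with standard parallels at ±37.5°. For cylindrical equal-area with standard parallel φ₀, h = cos φ / cos φ₀ and k = cos φ₀ / cos φ, so h·k = 1.
h = cos 77.9° / cos 37.5° = 0.2096/0.7934 = 0.2642.

0.264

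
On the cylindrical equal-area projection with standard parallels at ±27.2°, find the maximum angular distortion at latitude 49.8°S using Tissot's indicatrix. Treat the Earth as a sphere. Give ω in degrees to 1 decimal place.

36.1°

For cylindrical equal-area with standard parallel φ₀, h = cos φ / cos φ₀ and k = cos φ₀ / cos φ, so h·k = 1.
At 49.8°: h = 0.7257, k = 1.378; principal scales a = 1.378, b = 0.7257.
sin(ω/2) = (a − b)/(a + b) = 0.6523/2.104 = 0.3101, so ω = 2 arcsin(0.3101) ≈ 36.1°.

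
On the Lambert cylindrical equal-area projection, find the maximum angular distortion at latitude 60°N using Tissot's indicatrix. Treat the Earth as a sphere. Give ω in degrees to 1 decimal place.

The Lambert cylindrical equal-area projection is the cylindrical equal-area projection with its standard parallel at the equator (φ₀ = 0). For cylindrical equal-area with standard parallel φ₀, h = cos φ / cos φ₀ and k = cos φ₀ / cos φ, so h·k = 1.
At 60°: h = 0.5000, k = 2.000; principal scales a = 2.000, b = 0.5000.
sin(ω/2) = (a − b)/(a + b) = 1.500/2.500 = 0.6000, so ω = 2 arcsin(0.6000) ≈ 73.7°.

73.7°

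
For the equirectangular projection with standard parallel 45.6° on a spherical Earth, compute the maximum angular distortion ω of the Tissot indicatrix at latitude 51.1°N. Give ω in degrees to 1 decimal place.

The equidistant cylindrical projection with φ₀ = 45.6° has h = 1 (meridians true) and k = cos φ₀ / cos φ along parallels.
At 51.1°: h = 1.000, k = 1.114; principal scales a = 1.114, b = 1.000.
sin(ω/2) = (a − b)/(a + b) = 0.1142/2.114 = 0.05401, so ω = 2 arcsin(0.05401) ≈ 6.2°.

6.2°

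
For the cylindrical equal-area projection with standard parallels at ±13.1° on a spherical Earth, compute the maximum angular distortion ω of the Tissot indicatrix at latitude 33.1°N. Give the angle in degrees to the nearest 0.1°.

17.2°

For cylindrical equal-area with standard parallel φ₀, h = cos φ / cos φ₀ and k = cos φ₀ / cos φ, so h·k = 1.
At 33.1°: h = 0.8601, k = 1.163; principal scales a = 1.163, b = 0.8601.
sin(ω/2) = (a − b)/(a + b) = 0.3026/2.023 = 0.1496, so ω = 2 arcsin(0.1496) ≈ 17.2°.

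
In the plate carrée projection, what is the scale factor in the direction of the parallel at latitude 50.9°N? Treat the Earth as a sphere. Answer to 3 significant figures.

1.59

For the equirectangular projection with φ₀ = 0 (plate carrée), h = 1 along meridians and k = sec φ along parallels.
k = 1/cos 50.9° = 1/0.6307 = 1.586.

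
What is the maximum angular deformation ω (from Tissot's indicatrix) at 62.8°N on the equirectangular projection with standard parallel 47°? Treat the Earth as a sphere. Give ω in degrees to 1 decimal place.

With standard parallel φ₀ = 47°, the equirectangular projection gives x = Rλ cos φ₀, y = Rφ, so h = 1 and k = cos 47° / cos φ.
At 62.8°: h = 1.000, k = 1.492; principal scales a = 1.492, b = 1.000.
sin(ω/2) = (a − b)/(a + b) = 0.4920/2.492 = 0.1974, so ω = 2 arcsin(0.1974) ≈ 22.8°.

22.8°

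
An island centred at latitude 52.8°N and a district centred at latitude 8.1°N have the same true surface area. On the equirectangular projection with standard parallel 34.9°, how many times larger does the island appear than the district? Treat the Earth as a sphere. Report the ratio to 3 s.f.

1.64

In the equirectangular projection with standard parallel φ₀ = 34.9° (x = Rλ cos φ₀, y = Rφ), meridians are true-scale (h = 1) and the parallel scale is k = cos φ₀ / cos φ.
Areal scale at 52.8°: h·k = 1.000 × 1.357 = 1.357.
Areal scale at 8.1°: h·k = 1.000 × 0.8284 = 0.8284.
Ratio = 1.357/0.8284 ≈ 1.64.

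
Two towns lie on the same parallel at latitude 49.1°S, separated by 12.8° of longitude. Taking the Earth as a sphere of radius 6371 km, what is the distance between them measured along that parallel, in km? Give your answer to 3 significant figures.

932 km

Arc length along a parallel = R cos φ · Δλ (with Δλ in radians).
= 6371 × cos 49.1° × (12.8° × π/180) = 6371 × 0.6547 × 0.2234 ≈ 932 km.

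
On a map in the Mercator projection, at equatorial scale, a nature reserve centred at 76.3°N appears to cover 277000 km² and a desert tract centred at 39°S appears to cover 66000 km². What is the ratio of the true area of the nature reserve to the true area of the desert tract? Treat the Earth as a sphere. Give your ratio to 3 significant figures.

Since Mercator area scale is 1/cos²φ, the true area equals the apparent area multiplied by cos²φ.
True area of nature reserve: 277000 × cos²(76.3°) = 277000 × 0.05609 = 15540 km².
True area of desert tract: 66000 × cos²(39°) = 66000 × 0.6040 = 39860 km².
Ratio = 15540 / 39860 ≈ 0.390.

0.390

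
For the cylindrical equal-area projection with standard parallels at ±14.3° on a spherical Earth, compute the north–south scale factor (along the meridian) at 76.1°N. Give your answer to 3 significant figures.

0.248

For cylindrical equal-area with standard parallel φ₀, h = cos φ / cos φ₀ and k = cos φ₀ / cos φ, so h·k = 1.
h = cos 76.1° / cos 14.3° = 0.2402/0.9690 = 0.2479.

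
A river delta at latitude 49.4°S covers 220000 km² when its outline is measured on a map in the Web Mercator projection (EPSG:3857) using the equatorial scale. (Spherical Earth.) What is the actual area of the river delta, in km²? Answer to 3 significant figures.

93200 km²

The Mercator projection is conformal; its linear scale factor is the same in every direction and equals sec φ = 1/cos φ.
Areal scale = k² = sec²φ = 1/cos²(49.4°) = 1/0.6508² = 2.361.
True area = apparent / (areal scale) = 220000 / 2.361 ≈ 93200 km².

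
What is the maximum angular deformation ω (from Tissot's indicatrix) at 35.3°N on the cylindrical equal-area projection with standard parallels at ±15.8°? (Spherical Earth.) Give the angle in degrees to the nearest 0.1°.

For cylindrical equal-area with standard parallel φ₀, h = cos φ / cos φ₀ and k = cos φ₀ / cos φ, so h·k = 1.
At 35.3°: h = 0.8482, k = 1.179; principal scales a = 1.179, b = 0.8482.
sin(ω/2) = (a − b)/(a + b) = 0.3308/2.027 = 0.1632, so ω = 2 arcsin(0.1632) ≈ 18.8°.

18.8°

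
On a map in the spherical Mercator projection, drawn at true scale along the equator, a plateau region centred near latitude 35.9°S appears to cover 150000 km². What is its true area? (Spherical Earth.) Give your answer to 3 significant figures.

98400 km²

For Mercator, h = k = sec φ (a conformal cylindrical projection has a single point scale, 1/cos φ).
Areal scale = k² = sec²φ = 1/cos²(35.9°) = 1/0.8100² = 1.524.
True area = apparent / (areal scale) = 150000 / 1.524 ≈ 98400 km².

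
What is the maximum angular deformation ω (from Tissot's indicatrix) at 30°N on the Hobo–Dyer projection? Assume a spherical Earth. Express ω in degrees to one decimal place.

Hobo–Dyer is a cylindrical equal-area projection with standard parallels at ±37.5°. Cylindrical equal-area (φ₀ = 37.5°): h = cos φ / cos 37.5° along meridians, k = cos 37.5° / cos φ along parallels; h·k = 1.
At 30°: h = 1.092, k = 0.9161; principal scales a = 1.092, b = 0.9161.
sin(ω/2) = (a − b)/(a + b) = 0.1755/2.008 = 0.08742, so ω = 2 arcsin(0.08742) ≈ 10.0°.

10.0°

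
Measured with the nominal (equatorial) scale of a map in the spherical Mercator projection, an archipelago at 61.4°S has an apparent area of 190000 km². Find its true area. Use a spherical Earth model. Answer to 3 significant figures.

43500 km²

Mercator is conformal, so the point scale is isotropic: h = k = sec φ = 1/cos φ.
Areal scale = k² = sec²φ = 1/cos²(61.4°) = 1/0.4787² = 4.364.
True area = apparent / (areal scale) = 190000 / 4.364 ≈ 43500 km².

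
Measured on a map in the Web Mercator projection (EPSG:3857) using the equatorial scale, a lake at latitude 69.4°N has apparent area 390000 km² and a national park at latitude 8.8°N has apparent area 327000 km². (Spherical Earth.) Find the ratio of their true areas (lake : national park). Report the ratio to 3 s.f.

Mercator's areal exaggeration is sec²φ; hence true area = (apparent area) · cos²φ.
True area of lake: 390000 × cos²(69.4°) = 390000 × 0.1238 = 48280 km².
True area of national park: 327000 × cos²(8.8°) = 327000 × 0.9766 = 319300 km².
Ratio = 48280 / 319300 ≈ 0.151.

0.151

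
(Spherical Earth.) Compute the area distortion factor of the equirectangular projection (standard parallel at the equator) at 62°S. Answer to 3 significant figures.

2.13

For the equirectangular projection with φ₀ = 0 (plate carrée), h = 1 along meridians and k = sec φ along parallels.
Areal scale = h·k = 1 × sec φ; at 62°, h = 1.000, k = 2.130, so h·k = 2.130.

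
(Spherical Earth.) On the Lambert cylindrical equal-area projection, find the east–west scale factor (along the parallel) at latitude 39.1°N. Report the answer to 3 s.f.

The Lambert cylindrical equal-area projection is the cylindrical equal-area projection with its standard parallel at the equator (φ₀ = 0). A cylindrical equal-area projection with standard parallel φ₀ has meridian scale h = cos φ / cos φ₀ and parallel scale k = cos φ₀ / cos φ (so areas are preserved, h·k = 1).
k = cos 0° / cos 39.1° = 1.000/0.7760 = 1.289.

1.29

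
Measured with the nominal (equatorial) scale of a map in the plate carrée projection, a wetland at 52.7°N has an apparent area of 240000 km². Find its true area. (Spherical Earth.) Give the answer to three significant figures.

For the equirectangular projection with φ₀ = 0 (plate carrée), h = 1 along meridians and k = sec φ along parallels.
Areal scale = h·k = 1 × sec φ; at 52.7°, h = 1.000, k = 1.650, so h·k = 1.650.
True area = apparent / (areal scale) = 240000 / 1.650 ≈ 145000 km².

145000 km²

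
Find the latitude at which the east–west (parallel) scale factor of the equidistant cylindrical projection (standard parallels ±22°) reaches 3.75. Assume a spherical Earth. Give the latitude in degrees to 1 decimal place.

In the equirectangular projection with standard parallel φ₀ = 22° (x = Rλ cos φ₀, y = Rφ), meridians are true-scale (h = 1) and the parallel scale is k = cos φ₀ / cos φ.
k = cos φ₀ / cos φ = 3.75  ⇒  cos φ = cos 22° / 3.75 = 0.2472.
φ = arccos(0.2472) ≈ 75.7°.

75.7°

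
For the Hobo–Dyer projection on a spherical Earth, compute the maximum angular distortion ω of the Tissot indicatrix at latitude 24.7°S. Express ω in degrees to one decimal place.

15.5°

The Hobo–Dyer projection is cylindrical equal-area with φ₀ = 37.5°. For cylindrical equal-area with standard parallel φ₀, h = cos φ / cos φ₀ and k = cos φ₀ / cos φ, so h·k = 1.
At 24.7°: h = 1.145, k = 0.8732; principal scales a = 1.145, b = 0.8732.
sin(ω/2) = (a − b)/(a + b) = 0.2719/2.018 = 0.1347, so ω = 2 arcsin(0.1347) ≈ 15.5°.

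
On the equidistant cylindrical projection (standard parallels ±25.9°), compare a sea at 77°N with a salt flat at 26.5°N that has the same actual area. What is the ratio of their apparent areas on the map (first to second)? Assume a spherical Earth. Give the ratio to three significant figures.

3.98

In the equirectangular projection with standard parallel φ₀ = 25.9° (x = Rλ cos φ₀, y = Rφ), meridians are true-scale (h = 1) and the parallel scale is k = cos φ₀ / cos φ.
Areal scale at 77°: h·k = 1.000 × 3.999 = 3.999.
Areal scale at 26.5°: h·k = 1.000 × 1.005 = 1.005.
Ratio = 3.999/1.005 ≈ 3.98.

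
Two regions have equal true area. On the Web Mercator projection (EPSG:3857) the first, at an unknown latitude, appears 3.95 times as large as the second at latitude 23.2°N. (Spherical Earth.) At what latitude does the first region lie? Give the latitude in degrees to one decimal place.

Mercator areal scale is sec²φ, so apparent-area ratio = sec²φ₁ / sec²φ₂ = cos²φ₂ / cos²φ₁.
cos²φ₂ / cos²φ₁ = 3.95  ⇒  cos φ₁ = cos 23.2° / √3.95 = 0.9191/1.987 = 0.4625.
φ₁ = arccos(0.4625) ≈ 62.5°.

62.5°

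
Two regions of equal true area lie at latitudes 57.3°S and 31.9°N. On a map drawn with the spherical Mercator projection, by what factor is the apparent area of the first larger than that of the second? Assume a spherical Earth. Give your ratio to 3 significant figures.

Mercator areal scale is sec²φ.
At 57.3°: sec²(57.3°) = 1/0.5402² = 3.426.
At 31.9°: sec²(31.9°) = 1/0.8490² = 1.387.
Ratio = 3.426/1.387 = cos²(31.9°)/cos²(57.3°) ≈ 2.47.

2.47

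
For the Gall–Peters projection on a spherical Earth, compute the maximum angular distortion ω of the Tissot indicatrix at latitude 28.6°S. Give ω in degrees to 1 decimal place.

24.6°

The Gall–Peters projection is cylindrical equal-area with φ₀ = 45°. For cylindrical equal-area with standard parallel φ₀, h = cos φ / cos φ₀ and k = cos φ₀ / cos φ, so h·k = 1.
At 28.6°: h = 1.242, k = 0.8054; principal scales a = 1.242, b = 0.8054.
sin(ω/2) = (a − b)/(a + b) = 0.4363/2.047 = 0.2131, so ω = 2 arcsin(0.2131) ≈ 24.6°.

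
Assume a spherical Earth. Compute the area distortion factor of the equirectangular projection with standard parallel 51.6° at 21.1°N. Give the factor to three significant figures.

0.666

With standard parallel φ₀ = 51.6°, the equirectangular projection gives x = Rλ cos φ₀, y = Rφ, so h = 1 and k = cos 51.6° / cos φ.
Areal scale = h·k = 1 × cos φ₀ / cos φ; at 21.1°, h = 1.000, k = 0.6658, so h·k = 0.6658.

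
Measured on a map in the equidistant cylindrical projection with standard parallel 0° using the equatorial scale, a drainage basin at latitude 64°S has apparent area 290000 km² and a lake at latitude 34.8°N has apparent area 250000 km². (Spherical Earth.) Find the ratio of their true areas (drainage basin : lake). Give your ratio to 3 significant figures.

0.619

On the plate carrée, areal scale = h·k = 1 × sec φ, so true area = apparent × cos φ.
True area of drainage basin: 290000 × cos(64°) = 290000 × 0.4384 = 127100 km².
True area of lake: 250000 × cos(34.8°) = 250000 × 0.8211 = 205300 km².
Ratio = 127100 / 205300 ≈ 0.619.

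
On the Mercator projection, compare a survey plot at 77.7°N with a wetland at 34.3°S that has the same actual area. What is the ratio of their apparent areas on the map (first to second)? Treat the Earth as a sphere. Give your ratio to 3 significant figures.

Mercator is conformal with k = sec φ, so areal scale = k² = sec²φ.
At 77.7°: sec²(77.7°) = 1/0.2130² = 22.04.
At 34.3°: sec²(34.3°) = 1/0.8261² = 1.465.
Ratio = 22.04/1.465 = cos²(34.3°)/cos²(77.7°) ≈ 15.0.

15.0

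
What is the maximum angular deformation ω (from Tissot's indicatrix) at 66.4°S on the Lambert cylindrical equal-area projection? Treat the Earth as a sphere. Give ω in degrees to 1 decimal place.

92.7°

The Lambert cylindrical equal-area projection is the cylindrical equal-area projection with its standard parallel at the equator (φ₀ = 0). A cylindrical equal-area projection with standard parallel φ₀ has meridian scale h = cos φ / cos φ₀ and parallel scale k = cos φ₀ / cos φ (so areas are preserved, h·k = 1).
At 66.4°: h = 0.4003, k = 2.498; principal scales a = 2.498, b = 0.4003.
sin(ω/2) = (a − b)/(a + b) = 2.097/2.898 = 0.7237, so ω = 2 arcsin(0.7237) ≈ 92.7°.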